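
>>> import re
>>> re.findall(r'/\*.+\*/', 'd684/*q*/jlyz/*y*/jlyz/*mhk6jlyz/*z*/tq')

['/*q*/jlyz/*y*/jlyz/*mhk6jlyz/*z*/']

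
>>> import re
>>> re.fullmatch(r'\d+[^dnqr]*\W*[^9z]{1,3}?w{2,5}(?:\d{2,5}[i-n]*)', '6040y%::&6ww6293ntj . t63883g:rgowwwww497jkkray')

`fullmatch` succeeds only if the pattern covers the string from start to end.
Here there's no way to consume every character, so the call returns None.

None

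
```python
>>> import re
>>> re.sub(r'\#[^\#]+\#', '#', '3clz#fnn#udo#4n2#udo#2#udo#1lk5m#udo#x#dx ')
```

'3clz#udo#udo#udo#udo#dx '

Every occurrence is swapped for '#'.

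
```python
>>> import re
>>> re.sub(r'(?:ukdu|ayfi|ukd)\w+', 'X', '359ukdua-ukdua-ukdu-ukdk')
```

Matches: at [3:8] → 'ukdua'; at [9:14] → 'ukdua'; at [15:19] → 'ukdu'; at [20:24] → 'ukdk'.
Every occurrence is swapped for 'X'.

'359X-X-X-X'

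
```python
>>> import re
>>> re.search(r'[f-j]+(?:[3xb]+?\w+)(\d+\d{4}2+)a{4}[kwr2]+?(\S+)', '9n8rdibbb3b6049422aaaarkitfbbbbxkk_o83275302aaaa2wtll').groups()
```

('275302', 'wtll')

The match spans [5:53] → 'ibbb3b6049422aaaarkitfbbbbxkk_o83275302aaaa2wtll'.
Captured: group 1 = '275302', group 2 = 'wtll'.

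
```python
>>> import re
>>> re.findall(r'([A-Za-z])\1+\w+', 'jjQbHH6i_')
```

`\1` is not a pattern — it's the concrete string captured by group 1, re-applied verbatim.
Matches: at [0:9] match 'jjQbHH6i_', group 1 = 'j'.
Because there's exactly one group, `findall` drops the full match and keeps group 1 from the one hit.

['j']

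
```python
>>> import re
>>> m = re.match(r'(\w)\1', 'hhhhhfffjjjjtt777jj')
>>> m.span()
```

(0, 2)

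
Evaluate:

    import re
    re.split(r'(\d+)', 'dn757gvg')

Pattern: one or more of a digit (captured).
Matches to split on: at [2:5] → '757'.
The group in the pattern means `split` returns the separators' captures alongside the pieces.

['dn', '757', 'gvg']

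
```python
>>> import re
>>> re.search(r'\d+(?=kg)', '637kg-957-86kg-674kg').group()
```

'637'

The positive lookaround only admits positions where the adjacent text matches; those characters stay outside the span.
The match spans [0:3] → '637'.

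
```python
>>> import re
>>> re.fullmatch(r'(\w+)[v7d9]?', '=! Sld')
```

`re.fullmatch` is like wrapping the pattern in `^…$` (in single-line mode).
Here the string isn't matched end-to-end, so the call returns None.

None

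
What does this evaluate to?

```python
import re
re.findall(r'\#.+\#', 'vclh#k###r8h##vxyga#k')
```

['#k###r8h##vxyga#']

Scanning left to right: at [4:20] → '#k###r8h##vxyga#'.
Since nothing is captured, `findall` lists the 1 matched substring directly.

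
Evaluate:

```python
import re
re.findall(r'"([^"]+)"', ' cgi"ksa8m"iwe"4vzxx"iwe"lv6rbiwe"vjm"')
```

['ksa8m', '4vzxx', 'lv6rbiwe']

Matches: at [4:11] match '"ksa8m"', group 1 = 'ksa8m'; at [14:21] match '"4vzxx"', group 1 = '4vzxx'; at [24:34] match '"lv6rbiwe"', group 1 = 'lv6rbiwe'.
One capturing group, so `findall` returns just the captured substring from each match — 3 in all.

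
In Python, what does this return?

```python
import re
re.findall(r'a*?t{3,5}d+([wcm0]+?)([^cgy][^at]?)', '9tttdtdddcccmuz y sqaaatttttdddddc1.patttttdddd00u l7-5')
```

`findall` packs the 2 group values into a tuple for every match.

[('c', '1.'), ('0', '0u')]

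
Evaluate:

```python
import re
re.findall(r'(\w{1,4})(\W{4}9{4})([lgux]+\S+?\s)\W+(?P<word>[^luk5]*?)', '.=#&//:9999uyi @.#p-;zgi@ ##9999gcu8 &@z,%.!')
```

With the lazy modifier that quantifier settles for the fewest repetitions that let the rest of the pattern succeed (the atoms after it are unaffected and can still be greedy).
Multiple groups make `findall` return tuples — one 4-tuple for the one match.

[('zgi', '@ ##9999', 'gcu8 ', '')]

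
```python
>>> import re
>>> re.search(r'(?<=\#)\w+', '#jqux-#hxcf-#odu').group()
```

Lookahead/lookbehind check context without consuming it, so the matched span excludes the asserted characters.
The match spans [1:5] → 'jqux'.

'jqux'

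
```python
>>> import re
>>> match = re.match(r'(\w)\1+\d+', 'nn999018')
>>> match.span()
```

(0, 8)

`re.match` only tries the pattern at the start of the string.
The match spans [0:8] → 'nn999018'.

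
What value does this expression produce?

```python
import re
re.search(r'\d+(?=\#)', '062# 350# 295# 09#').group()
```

'062'

The lookaround is zero-width — it requires the adjacent text to match without consuming it, so the asserted text isn't part of the match.
Unlike `match`, `search` isn't anchored — it looks for the pattern anywhere in the string.
The match spans [0:3] → '062'.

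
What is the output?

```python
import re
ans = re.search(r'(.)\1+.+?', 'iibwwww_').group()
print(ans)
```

iib

After group 1 captures some text, `\1` only succeeds where that same text appears again.
The match spans [0:3] → 'iib'.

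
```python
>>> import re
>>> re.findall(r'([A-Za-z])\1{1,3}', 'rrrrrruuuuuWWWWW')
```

A backreference is literal: `\1` must see the identical characters the first group matched.
With a single group, `findall` returns only what that group captured — 4 items.

['r', 'r', 'u', 'W']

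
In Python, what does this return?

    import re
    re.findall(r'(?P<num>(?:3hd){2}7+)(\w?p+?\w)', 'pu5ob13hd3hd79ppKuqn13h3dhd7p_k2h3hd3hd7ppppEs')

[('3hd3hd7', '9pp'), ('3hd3hd7', 'ppp')]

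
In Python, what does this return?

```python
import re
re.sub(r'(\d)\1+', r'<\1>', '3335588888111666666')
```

'<3><5><8><1><6>'

`\1` is not a pattern — it's the concrete string captured by group 1, re-applied verbatim.
`\1` in the replacement pulls in group 1's text for each match.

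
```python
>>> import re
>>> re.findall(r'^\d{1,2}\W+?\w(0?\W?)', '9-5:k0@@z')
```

[':']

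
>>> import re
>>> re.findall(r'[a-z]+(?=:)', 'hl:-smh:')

['hl', 'smh']

The positive lookaround only admits positions where the adjacent text matches; those characters stay outside the span.
Walking the string: at [0:2] → 'hl'; at [4:7] → 'smh'.
Since nothing is captured, `findall` lists the 2 matched substrings directly.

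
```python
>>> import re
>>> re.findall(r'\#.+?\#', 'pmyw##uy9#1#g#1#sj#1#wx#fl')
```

A `+?`/`*?`/`{m,n}?` starts at its minimum and grows only as far as needed for what follows to match.
Scanning left to right: at [4:10] → '##uy9#'; at [11:14] → '#g#'; at [15:19] → '#sj#'; at [20:24] → '#wx#'.
`findall` yields the raw match text (4 of them) because the pattern has no groups.

['##uy9#', '#g#', '#sj#', '#wx#']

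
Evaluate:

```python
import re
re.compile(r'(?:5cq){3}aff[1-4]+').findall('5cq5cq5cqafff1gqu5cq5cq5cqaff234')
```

['5cq5cq5cqaff234']

This matches the literal '5cq' repeated 3 times, then the literal 'aff'; then one or more of a character in [1-4].
Matches: at [17:32] → '5cq5cq5cqaff234'.
With no groups in the pattern, `findall` gives back each whole match — 1 here.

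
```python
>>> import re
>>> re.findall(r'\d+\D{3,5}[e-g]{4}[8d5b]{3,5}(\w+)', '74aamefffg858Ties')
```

['Ties']

Because there's exactly one group, `findall` drops the full match and keeps group 1 from the one hit.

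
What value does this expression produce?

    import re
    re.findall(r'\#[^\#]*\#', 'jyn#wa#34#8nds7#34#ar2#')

Matches: at [3:7] → '#wa#'; at [9:16] → '#8nds7#'; at [18:23] → '#ar2#'.
Since nothing is captured, `findall` lists the 3 matched substrings directly.

['#wa#', '#8nds7#', '#ar2#']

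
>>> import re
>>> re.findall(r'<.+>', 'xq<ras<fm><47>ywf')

No capturing groups, so `findall` returns the 1 full match string.

['<ras<fm><47>']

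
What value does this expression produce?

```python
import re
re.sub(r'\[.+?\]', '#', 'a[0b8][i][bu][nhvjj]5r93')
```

Matches: at [1:6] → '[0b8]'; at [6:9] → '[i]'; at [9:13] → '[bu]'; at [13:20] → '[nhvjj]'.
Each match is replaced by '#'.

'a####5r93'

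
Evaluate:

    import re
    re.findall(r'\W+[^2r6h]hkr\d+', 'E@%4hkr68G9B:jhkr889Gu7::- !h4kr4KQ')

['@%4hkr68', ':jhkr889']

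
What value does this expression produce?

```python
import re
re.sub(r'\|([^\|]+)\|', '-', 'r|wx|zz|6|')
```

'r-zz-'

Matches: at [1:5] → '|wx|'; at [7:10] → '|6|'.
Every occurrence is swapped for '-'.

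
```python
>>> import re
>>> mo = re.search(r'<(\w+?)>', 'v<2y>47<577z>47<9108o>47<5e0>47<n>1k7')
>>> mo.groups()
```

('2y',)

`search` walks the string left to right and returns the first match it finds.
The match spans [1:5] → '<2y>'.
Captured: group 1 = '2y'.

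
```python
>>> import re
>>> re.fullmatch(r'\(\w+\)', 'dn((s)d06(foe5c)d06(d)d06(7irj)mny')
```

None

`re.fullmatch` requires the pattern to consume the entire string.
Here the string isn't matched end-to-end, so the call returns None.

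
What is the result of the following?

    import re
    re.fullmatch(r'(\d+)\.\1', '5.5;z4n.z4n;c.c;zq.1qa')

None

`re.fullmatch` is like wrapping the pattern in `^…$` (in single-line mode).
Here there's no way to consume every character, so the call returns None.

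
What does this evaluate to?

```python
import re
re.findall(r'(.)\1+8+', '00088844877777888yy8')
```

['0', '4', '7', 'y']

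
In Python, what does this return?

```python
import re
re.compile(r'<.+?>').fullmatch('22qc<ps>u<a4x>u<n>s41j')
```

None

`re.fullmatch` is like wrapping the pattern in `^…$` (in single-line mode).
Here the pattern can't cover the whole string, so the call returns None.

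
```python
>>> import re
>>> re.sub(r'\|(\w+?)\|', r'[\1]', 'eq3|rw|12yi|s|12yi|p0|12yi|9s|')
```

Matches: at [3:7] → '|rw|'; at [11:14] → '|s|'; at [18:22] → '|p0|'; at [26:30] → '|9s|'.
`\1` in the replacement pulls in group 1's text for each match.

'eq3[rw]12yi[s]12yi[p0]12yi[9s]'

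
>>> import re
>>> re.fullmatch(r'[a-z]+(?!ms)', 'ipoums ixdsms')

None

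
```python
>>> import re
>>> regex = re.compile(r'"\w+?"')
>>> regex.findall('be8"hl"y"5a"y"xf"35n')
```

['"hl"', '"5a"', '"xf"']

Since nothing is captured, `findall` lists the 3 matched substrings directly.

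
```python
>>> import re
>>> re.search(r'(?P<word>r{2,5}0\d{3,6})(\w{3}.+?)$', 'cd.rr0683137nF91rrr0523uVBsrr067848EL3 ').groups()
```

Pattern: 2 to 5 of a literal 'r', then a literal '0', then 3 to 6 of a digit (captured as 'word'); then exactly 3 of a word character, then one or more of any character (lazy) (captured); then anchored at the end.
`search` walks the string left to right and returns the first match it finds.
The match spans [3:39] → 'rr0683137nF91rrr0523uVBsrr067848EL3 '.
Captured: group 1 = 'rr0683137', group 2 = 'nF91rrr0523uVBsrr067848EL3 '.

('rr0683137', 'nF91rrr0523uVBsrr067848EL3 ')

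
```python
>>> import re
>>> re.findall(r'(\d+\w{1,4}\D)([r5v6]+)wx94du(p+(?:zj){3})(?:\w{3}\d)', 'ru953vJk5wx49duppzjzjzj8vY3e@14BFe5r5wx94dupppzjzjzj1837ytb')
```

This matches one or more of a digit, then 1 to 4 of a word character, then a non-digit (captured); then one or more of one of [r5v6] (captured); then the literal 'wx9', then the literal '4du'; then one or more of the literal 'p', then the literal 'zj' repeated 3 times (captured); then exactly 3 of a word character, then a digit (non-capturing group).
Matches: at [29:56] match '14BFe5r5wx94dupppzjzjzj1837', groups = ('14BFe5r', '5', 'pppzjzjzj').
With 3 capturing groups, `findall` returns a 3-tuple per match.

[('14BFe5r', '5', 'pppzjzjzj')]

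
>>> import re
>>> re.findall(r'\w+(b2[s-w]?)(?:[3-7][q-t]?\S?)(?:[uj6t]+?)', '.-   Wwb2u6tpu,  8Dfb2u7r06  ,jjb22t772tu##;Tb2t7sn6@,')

With a single group, `findall` returns only what that group captured — 3 items.

['b2u', 'b2u', 'b2t']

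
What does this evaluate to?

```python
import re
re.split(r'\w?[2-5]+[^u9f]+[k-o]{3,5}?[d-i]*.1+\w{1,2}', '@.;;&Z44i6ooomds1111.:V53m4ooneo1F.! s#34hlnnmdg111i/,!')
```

['@.;;&', '/,!']

Pattern: optionally a word character; then one or more of a character in [2-5], then one or more of any character except [u9f], then 3 to 5 of a character in [k-o] (lazy); then zero or more of a character in [d-i], then any character; then one or more of the literal '1', then 1 to 2 of a word character.
Matches to split on: at [5:52] → 'Z44i6ooomds1111.:V53m4ooneo1F.! s#34hlnnmdg111i'.
Splitting on the pattern gives 2 pieces.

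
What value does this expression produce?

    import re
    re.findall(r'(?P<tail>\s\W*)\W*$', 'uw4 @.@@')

The pattern matches whitespace, then zero or more of a non-word character (captured as 'tail'); then zero or more of a non-word character; then anchored at the end.
Walking the string: at [3:8] match ' @.@@', group 1 = ' @.@@'.
Because there's exactly one group, `findall` drops the full match and keeps group 1 from the one hit.

[' @.@@']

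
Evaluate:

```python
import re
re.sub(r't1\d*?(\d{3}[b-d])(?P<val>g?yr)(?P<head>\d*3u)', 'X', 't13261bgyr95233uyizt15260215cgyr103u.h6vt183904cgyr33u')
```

This matches the literal 't1', then zero or more of a digit (lazy); then exactly 3 of a digit, then a character in [b-d] (captured); then optionally a literal 'g', then the literal 'yr' (captured as 'val'); then zero or more of a digit, then the literal '3u' (captured as 'head').
Each match is replaced by 'X'.

'XyizX.h6vX'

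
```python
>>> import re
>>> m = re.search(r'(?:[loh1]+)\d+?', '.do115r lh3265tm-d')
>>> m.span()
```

(2, 6)

The pattern matches one or more of one of [loh1] (non-capturing group); then one or more of a digit (lazy).
The match spans [2:6] → 'o115'.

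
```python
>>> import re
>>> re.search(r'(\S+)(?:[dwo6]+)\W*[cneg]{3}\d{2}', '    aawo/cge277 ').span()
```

(4, 14)

This matches one or more of a non-whitespace character (captured); then one or more of one of [dwo6] (non-capturing group); then zero or more of a non-word character, then exactly 3 of one of [cneg], then exactly 2 of a digit.
The match spans [4:14] → 'aawo/cge27'.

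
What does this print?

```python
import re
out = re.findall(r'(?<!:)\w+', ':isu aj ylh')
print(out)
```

['su', 'aj', 'ylh']

The negative lookaround is zero-width — it rules out positions where the adjacent text would match, without consuming anything.
Since nothing is captured, `findall` lists the 3 matched substrings directly.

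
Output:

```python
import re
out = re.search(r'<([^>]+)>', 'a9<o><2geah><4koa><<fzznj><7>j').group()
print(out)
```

`search` walks the string left to right and returns the first match it finds.
The match spans [2:5] → '<o>'.
Captured: group 1 = 'o'.

<o>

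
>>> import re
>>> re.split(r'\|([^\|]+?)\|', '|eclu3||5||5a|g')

['', 'eclu3', '', '5', '', '5a', 'g']

Matches to split on: at [0:7] → '|eclu3|'; at [7:10] → '|5|'; at [10:14] → '|5a|'.
`re.split` interleaves the captured-group text with the surrounding fragments.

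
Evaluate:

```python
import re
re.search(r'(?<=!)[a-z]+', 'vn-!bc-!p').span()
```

The `(?=…)`/`(?<=…)` assertion just peeks at neighbouring text; it doesn't advance the match position.
The match spans [4:6] → 'bc'.

(4, 6)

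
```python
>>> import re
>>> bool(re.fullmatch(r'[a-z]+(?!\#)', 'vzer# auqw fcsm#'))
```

The negative lookaround is zero-width — it rules out positions where the adjacent text would match, without consuming anything.
`re.fullmatch` is like wrapping the pattern in `^…$` (in single-line mode).
Here the string isn't matched end-to-end, so the call returns None, and `bool(None)` is False.

False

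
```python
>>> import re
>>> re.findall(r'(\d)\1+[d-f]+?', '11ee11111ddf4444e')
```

['1', '1', '4']

The backreference `\1` re-matches whatever the first group consumed, character for character.
Scanning left to right: at [0:3] match '11e', group 1 = '1'; at [4:10] match '11111d', group 1 = '1'; at [12:17] match '4444e', group 1 = '4'.
`findall` collects group 1 from each match (3 total).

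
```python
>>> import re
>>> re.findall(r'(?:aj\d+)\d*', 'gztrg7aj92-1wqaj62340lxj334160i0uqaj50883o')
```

['aj92', 'aj62340', 'aj50883']

This matches the literal 'aj', then one or more of a digit (non-capturing group); then zero or more of a digit.
Scanning left to right: at [6:10] → 'aj92'; at [14:21] → 'aj62340'; at [34:41] → 'aj50883'.
With no groups in the pattern, `findall` gives back each whole match — 3 here.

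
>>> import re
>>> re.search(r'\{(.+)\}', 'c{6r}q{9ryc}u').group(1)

The match spans [1:12] → '{6r}q{9ryc}'.
Captured: group 1 = '6r}q{9ryc'.

'6r}q{9ryc'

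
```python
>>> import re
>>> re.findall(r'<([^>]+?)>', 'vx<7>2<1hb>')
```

Scanning left to right: at [2:5] match '<7>', group 1 = '7'; at [6:11] match '<1hb>', group 1 = '1hb'.
Because there's exactly one group, `findall` drops the full match and keeps group 1 from each hit.

['7', '1hb']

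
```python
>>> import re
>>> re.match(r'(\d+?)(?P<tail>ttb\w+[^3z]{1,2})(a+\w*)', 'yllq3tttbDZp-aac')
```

Pattern: one or more of a digit (lazy) (captured); then the literal 'ttb', then one or more of a word character, then 1 to 2 of any character except [3z] (captured as 'tail'); then one or more of the literal 'a', then zero or more of a word character (captured).
`re.match` won't scan ahead — the pattern has to work from the very first character.
Here the pattern fails at index 0, so the call returns None.

None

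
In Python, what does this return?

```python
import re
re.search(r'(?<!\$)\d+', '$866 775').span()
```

`(?!…)`/`(?<!…)` only lets a position through if the neighbouring text does NOT match; no characters are consumed.
`re.search` tries every starting position until one works.
The match spans [2:4] → '66'.

(2, 4)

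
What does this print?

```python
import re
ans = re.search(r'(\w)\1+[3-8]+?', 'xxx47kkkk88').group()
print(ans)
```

`\1` is not a pattern — it's the concrete string captured by group 1, re-applied verbatim.
`re.search` tries every starting position until one works.
The match spans [0:4] → 'xxx4'.
Captured: group 1 = 'x'.

xxx4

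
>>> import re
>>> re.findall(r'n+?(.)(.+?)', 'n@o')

The pattern matches one or more of a literal 'n' (lazy); then any character (captured); then one or more of any character (lazy) (captured).
Scanning left to right: at [0:3] match 'n@o', groups = ('@', 'o').
Multiple groups make `findall` return tuples — one 2-tuple for the one match.

[('@', 'o')]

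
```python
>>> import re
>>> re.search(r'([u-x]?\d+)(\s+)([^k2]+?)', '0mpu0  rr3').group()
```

The pattern matches optionally a character in [u-x], then one or more of a digit (captured); then one or more of whitespace (captured); then one or more of any character except [k2] (lazy) (captured).
`re.search` tries every starting position until one works.
The match spans [3:8] → 'u0  r'.
Captured: group 1 = 'u0', group 2 = '  ', group 3 = 'r'.

'u0  r'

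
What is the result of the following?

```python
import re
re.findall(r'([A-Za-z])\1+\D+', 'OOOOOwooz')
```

`\1` is not a pattern — it's the concrete string captured by group 1, re-applied verbatim.
With a single group, `findall` returns only what that group captured — 1 item.

['O']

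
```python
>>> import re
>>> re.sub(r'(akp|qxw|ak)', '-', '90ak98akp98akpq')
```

'90-98-98-q'

Alternation tries branches left to right and keeps the first one that lets the overall match succeed at that position.
`sub` substitutes '-' at each match site.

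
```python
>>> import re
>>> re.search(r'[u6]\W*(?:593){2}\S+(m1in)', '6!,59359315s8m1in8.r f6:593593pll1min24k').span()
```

(0, 17)

The pattern matches one of [u6], then zero or more of a non-word character, then the literal '593' repeated 2 times; then one or more of a non-whitespace character; then the literal 'm1', then the literal 'in' (captured).
Unlike `match`, `search` isn't anchored — it looks for the pattern anywhere in the string.
The match spans [0:17] → '6!,59359315s8m1in'.
Captured: group 1 = 'm1in'.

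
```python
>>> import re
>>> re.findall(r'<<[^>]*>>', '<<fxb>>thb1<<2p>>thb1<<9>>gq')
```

Scanning left to right: at [0:7] → '<<fxb>>'; at [11:17] → '<<2p>>'; at [21:26] → '<<9>>'.
With no groups in the pattern, `findall` gives back each whole match — 3 here.

['<<fxb>>', '<<2p>>', '<<9>>']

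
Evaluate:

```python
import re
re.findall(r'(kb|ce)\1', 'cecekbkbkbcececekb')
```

The backreference `\1` re-matches whatever the first group consumed, character for character.
Scanning left to right: at [0:4] match 'cece', group 1 = 'ce'; at [4:8] match 'kbkb', group 1 = 'kb'; at [10:14] match 'cece', group 1 = 'ce'.
One capturing group, so `findall` returns just the captured substring from each match — 3 in all.

['ce', 'kb', 'ce']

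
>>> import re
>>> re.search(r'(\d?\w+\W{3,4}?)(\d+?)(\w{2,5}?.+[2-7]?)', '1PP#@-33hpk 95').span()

(0, 14)

Pattern: optionally a digit, then one or more of a word character, then 3 to 4 of a non-word character (lazy) (captured); then one or more of a digit (lazy) (captured); then 2 to 5 of a word character (lazy), then one or more of any character, then optionally a character in [2-7] (captured).
`search` walks the string left to right and returns the first match it finds.
The match spans [0:14] → '1PP#@-33hpk 95'.
Captured: group 1 = '1PP#@-', group 2 = '3', group 3 = '3hpk 95'.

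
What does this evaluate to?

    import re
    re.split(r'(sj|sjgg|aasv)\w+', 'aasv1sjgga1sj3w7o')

['', 'aasv', '']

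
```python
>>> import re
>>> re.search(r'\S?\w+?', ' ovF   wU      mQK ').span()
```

(1, 3)

This matches optionally a non-whitespace character; then one or more of a word character (lazy).
A `+?`/`*?`/`{m,n}?` starts at its minimum and grows only as far as needed for what follows to match.
`re.search` tries every starting position until one works.
The match spans [1:3] → 'ov'.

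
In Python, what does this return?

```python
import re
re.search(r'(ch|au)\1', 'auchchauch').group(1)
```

'ch'

`\1` has to match the exact text group 1 already captured.
`re.search` tries every starting position until one works.
The match spans [2:6] → 'chch'.
Captured: group 1 = 'ch'.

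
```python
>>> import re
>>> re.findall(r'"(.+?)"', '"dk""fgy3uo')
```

['dk']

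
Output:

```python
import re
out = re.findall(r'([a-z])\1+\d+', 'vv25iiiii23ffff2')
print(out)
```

['v', 'i', 'f']

The backreference `\1` re-matches whatever the first group consumed, character for character.
With a single group, `findall` returns only what that group captured — 3 items.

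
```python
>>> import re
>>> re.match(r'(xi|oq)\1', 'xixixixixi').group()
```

`re.match` only tries the pattern at the start of the string.
The match spans [0:4] → 'xixi'.

'xixi'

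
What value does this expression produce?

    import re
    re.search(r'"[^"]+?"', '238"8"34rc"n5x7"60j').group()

'"8"'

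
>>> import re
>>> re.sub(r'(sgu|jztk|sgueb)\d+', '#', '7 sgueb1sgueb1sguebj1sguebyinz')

Matches: at [2:8] → 'sgueb1'; at [8:14] → 'sgueb1'.
Every occurrence is swapped for '#'.

'7 ##sguebj1sguebyinz'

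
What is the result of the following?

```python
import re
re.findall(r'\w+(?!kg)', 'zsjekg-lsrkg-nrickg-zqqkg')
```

['zsjekg', 'lsrkg', 'nrickg', 'zqqkg']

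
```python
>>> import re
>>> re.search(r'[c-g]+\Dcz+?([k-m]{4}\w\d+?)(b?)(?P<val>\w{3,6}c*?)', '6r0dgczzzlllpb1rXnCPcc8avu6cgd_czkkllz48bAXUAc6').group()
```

Lazy quantifiers expand one character at a time until the remainder of the pattern can match.
The match spans [27:45] → 'cgd_czkkllz48bAXUA'.

'cgd_czkkllz48bAXUA'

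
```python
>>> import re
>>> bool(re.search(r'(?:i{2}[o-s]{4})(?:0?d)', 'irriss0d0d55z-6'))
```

This matches exactly 2 of the literal 'i', then exactly 4 of a character in [o-s] (non-capturing group); then optionally a literal '0', then a literal 'd' (non-capturing group).
`search` walks the string left to right and returns the first match it finds.
Here no position works, so the call returns None, and `bool(None)` is False.

False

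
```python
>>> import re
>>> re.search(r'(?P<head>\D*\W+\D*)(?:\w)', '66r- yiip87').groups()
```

('r- yiip',)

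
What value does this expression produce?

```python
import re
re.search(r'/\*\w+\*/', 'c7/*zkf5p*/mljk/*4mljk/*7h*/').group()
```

'/*zkf5p*/'

`search` walks the string left to right and returns the first match it finds.
The match spans [2:11] → '/*zkf5p*/'.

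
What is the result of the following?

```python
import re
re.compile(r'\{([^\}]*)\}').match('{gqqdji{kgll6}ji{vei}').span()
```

(0, 14)

`match` is anchored at position 0; if the pattern doesn't fit there, it returns None.
The match spans [0:14] → '{gqqdji{kgll6}'.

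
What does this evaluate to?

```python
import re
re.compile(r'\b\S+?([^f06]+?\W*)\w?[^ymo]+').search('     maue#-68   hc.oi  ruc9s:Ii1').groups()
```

The match spans [5:19] → 'maue#-68   hc.'.
Captured: group 1 = 'a'.

('a',)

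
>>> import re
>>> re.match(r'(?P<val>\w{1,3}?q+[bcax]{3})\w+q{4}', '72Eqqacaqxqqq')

None

`re.match` won't scan ahead — the pattern has to work from the very first character.
Here the pattern fails at index 0, so the call returns None.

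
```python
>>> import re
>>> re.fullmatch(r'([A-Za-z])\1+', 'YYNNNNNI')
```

`\1` has to match the exact text group 1 already captured.
`re.fullmatch` requires the pattern to consume the entire string.
Here there's no way to consume every character, so the call returns None.

None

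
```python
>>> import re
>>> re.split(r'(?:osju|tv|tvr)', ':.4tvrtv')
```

[':.4', 'r', '']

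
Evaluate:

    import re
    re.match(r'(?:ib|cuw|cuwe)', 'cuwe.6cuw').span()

(0, 3)

`|` is ordered: at each position the engine commits to the first alternative that works.
`re.match` won't scan ahead — the pattern has to work from the very first character.
The match spans [0:3] → 'cuw'.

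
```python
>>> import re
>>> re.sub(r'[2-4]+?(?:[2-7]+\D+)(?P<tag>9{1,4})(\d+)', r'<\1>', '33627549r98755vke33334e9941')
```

Pattern: one or more of a character in [2-4] (lazy); then one or more of a character in [2-7], then one or more of a non-digit (non-capturing group); then 1 to 4 of a literal '9' (captured as 'tag'); then one or more of a digit (captured).
Matches: at [17:27] → '33334e9941'.
`\1` in the replacement pulls in group 1's text for each match.

'33627549r98755vke<99>'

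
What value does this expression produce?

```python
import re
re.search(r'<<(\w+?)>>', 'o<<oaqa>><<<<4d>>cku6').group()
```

'<<oaqa>>'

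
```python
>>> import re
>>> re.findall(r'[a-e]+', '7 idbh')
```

['db']

The pattern matches one or more of a character in [a-e].
No capturing groups, so `findall` returns the 1 full match string.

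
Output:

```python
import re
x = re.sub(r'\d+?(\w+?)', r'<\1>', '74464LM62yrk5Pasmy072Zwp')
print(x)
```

<4><6><L>M<2>yrk<P>asmy<7><Z>wp

Lazy quantifiers expand one character at a time until the remainder of the pattern can match.
The replacement refers to a captured group, so each match is rewritten using its own captured text.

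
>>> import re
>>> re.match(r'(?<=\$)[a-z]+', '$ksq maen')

None

Because the assertion is zero-width, the text it checks is not consumed and won't appear in the result.
`match` is anchored at position 0; if the pattern doesn't fit there, it returns None.
Here the string doesn't start with a match, so the call returns None.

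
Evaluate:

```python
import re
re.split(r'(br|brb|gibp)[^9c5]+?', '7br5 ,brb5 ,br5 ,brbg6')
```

['7br5 ,', 'br', '5 ,br5 ,', 'br', 'g6']

Alternation isn't longest-match — the leftmost alternative that fits at this position is chosen.
Because the pattern has a capturing group, `split` also inserts each captured text between the pieces.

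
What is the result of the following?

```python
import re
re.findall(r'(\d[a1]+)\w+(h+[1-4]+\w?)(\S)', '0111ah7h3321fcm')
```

With 3 capturing groups, `findall` returns a 3-tuple per match.

[('0111a', 'h3321f', 'c')]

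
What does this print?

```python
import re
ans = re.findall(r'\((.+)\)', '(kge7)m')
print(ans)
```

Walking the string: at [0:6] match '(kge7)', group 1 = 'kge7'.
Because there's exactly one group, `findall` drops the full match and keeps group 1 from the one hit.

['kge7']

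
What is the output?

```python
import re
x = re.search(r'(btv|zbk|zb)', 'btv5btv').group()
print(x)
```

The match spans [0:3] → 'btv'.

btv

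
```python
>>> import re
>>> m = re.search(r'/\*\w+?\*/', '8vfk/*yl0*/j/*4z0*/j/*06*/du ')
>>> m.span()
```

(4, 11)

`search` walks the string left to right and returns the first match it finds.
The match spans [4:11] → '/*yl0*/'.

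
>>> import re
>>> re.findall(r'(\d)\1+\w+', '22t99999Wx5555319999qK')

['2']

`\1` has to match the exact text group 1 already captured.
Because there's exactly one group, `findall` drops the full match and keeps group 1 from the one hit.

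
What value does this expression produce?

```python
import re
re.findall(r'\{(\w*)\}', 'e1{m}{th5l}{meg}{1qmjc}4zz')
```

Matches: at [2:5] match '{m}', group 1 = 'm'; at [5:11] match '{th5l}', group 1 = 'th5l'; at [11:16] match '{meg}', group 1 = 'meg'; at [16:23] match '{1qmjc}', group 1 = '1qmjc'.
One capturing group, so `findall` returns just the captured substring from each match — 4 in all.

['m', 'th5l', 'meg', '1qmjc']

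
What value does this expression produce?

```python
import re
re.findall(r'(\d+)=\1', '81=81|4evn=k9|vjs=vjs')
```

A backreference is literal: `\1` must see the identical characters the first group matched.
Because there's exactly one group, `findall` drops the full match and keeps group 1 from the one hit.

['81']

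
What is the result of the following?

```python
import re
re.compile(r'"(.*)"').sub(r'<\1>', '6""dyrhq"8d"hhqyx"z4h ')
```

'6<"dyrhq"8d"hhqyx>z4h '

Matches: at [1:18] → '""dyrhq"8d"hhqyx"'.
`\1` in the replacement pulls in group 1's text for each match.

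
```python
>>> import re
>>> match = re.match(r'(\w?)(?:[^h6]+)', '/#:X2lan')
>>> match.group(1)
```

''

The pattern matches optionally a word character (captured); then one or more of any character except [h6] (non-capturing group).
`re.match` won't scan ahead — the pattern has to work from the very first character.
The match spans [0:8] → '/#:X2lan'.
Captured: group 1 = ''.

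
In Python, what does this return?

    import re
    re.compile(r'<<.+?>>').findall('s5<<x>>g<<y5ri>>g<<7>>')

['<<x>>', '<<y5ri>>', '<<7>>']

With the lazy modifier that quantifier settles for the fewest repetitions that let the rest of the pattern succeed (the atoms after it are unaffected and can still be greedy).
Since nothing is captured, `findall` lists the 3 matched substrings directly.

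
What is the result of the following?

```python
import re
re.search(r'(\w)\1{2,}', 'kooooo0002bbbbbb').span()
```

After group 1 captures some text, `\1` only succeeds where that same text appears again.
`re.search` scans for the first position where the pattern succeeds.
The match spans [1:6] → 'ooooo'.
Captured: group 1 = 'o'.

(1, 6)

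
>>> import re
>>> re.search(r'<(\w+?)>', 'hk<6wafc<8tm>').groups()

('8tm',)

The match spans [8:13] → '<8tm>'.
Captured: group 1 = '8tm'.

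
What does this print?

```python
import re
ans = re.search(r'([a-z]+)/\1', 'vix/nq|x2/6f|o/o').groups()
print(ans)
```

('o',)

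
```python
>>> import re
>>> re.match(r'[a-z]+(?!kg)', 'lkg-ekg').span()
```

A negative assertion filters positions out without eating any characters.
`re.match` won't scan ahead — the pattern has to work from the very first character.
The match spans [0:3] → 'lkg'.

(0, 3)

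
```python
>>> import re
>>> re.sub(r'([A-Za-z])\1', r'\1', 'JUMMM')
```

'JUMM'

The backreference `\1` re-matches whatever the first group consumed, character for character.
`\1` in the replacement pulls in group 1's text for each match.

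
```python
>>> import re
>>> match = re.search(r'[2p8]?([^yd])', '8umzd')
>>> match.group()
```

The match spans [0:2] → '8u'.

'8u'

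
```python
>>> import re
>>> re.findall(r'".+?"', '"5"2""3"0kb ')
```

A non-greedy quantifier consumes as few characters as it can — just enough that the remainder of the pattern still matches from where it stops; whatever follows it matches normally.
Walking the string: at [0:3] → '"5"'; at [4:8] → '""3"'.
No capturing groups, so `findall` returns the 2 full match strings.

['"5"', '""3"']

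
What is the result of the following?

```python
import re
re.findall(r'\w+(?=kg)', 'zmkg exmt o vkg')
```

['zm', 'v']

The positive lookaround only admits positions where the adjacent text matches; those characters stay outside the span.
No capturing groups, so `findall` returns the 2 full match strings.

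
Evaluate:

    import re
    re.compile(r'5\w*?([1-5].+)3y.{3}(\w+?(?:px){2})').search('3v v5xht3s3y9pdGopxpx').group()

'5xht3s3y9pdGopxpx'

The pattern matches the literal '5', then zero or more of a word character (lazy); then a character in [1-5], then one or more of any character (captured); then the literal '3y', then exactly 3 of any character; then one or more of a word character (lazy), then the literal 'px' repeated 2 times (captured).
`search` walks the string left to right and returns the first match it finds.
The match spans [4:21] → '5xht3s3y9pdGopxpx'.
Captured: group 1 = '3s', group 2 = 'Gopxpx'.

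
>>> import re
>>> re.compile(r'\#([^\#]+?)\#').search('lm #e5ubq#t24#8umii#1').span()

(3, 10)

`search` walks the string left to right and returns the first match it finds.
The match spans [3:10] → '#e5ubq#'.
Captured: group 1 = 'e5ubq'.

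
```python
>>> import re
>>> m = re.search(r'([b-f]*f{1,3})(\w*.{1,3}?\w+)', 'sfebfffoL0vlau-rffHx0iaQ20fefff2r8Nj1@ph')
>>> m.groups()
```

('febfff', 'oL0vlau-rffHx0iaQ20fefff2r8Nj1')

The match spans [1:37] → 'febfffoL0vlau-rffHx0iaQ20fefff2r8Nj1'.
Captured: group 1 = 'febfff', group 2 = 'oL0vlau-rffHx0iaQ20fefff2r8Nj1'.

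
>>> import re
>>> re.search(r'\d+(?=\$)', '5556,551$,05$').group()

The lookaround is zero-width — it requires the adjacent text to match without consuming it, so the asserted text isn't part of the match.
`search` walks the string left to right and returns the first match it finds.
The match spans [5:8] → '551'.

'551'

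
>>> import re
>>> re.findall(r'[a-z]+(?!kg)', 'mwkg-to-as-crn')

`(?!…)`/`(?<!…)` only lets a position through if the neighbouring text does NOT match; no characters are consumed.
Scanning left to right: at [0:4] → 'mwkg'; at [5:7] → 'to'; at [8:10] → 'as'; at [11:14] → 'crn'.
Since nothing is captured, `findall` lists the 4 matched substrings directly.

['mwkg', 'to', 'as', 'crn']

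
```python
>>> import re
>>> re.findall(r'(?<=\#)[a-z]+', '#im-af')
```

['im']

Lookahead/lookbehind check context without consuming it, so the matched span excludes the asserted characters.
Matches: at [1:3] → 'im'.
Since nothing is captured, `findall` lists the 1 matched substring directly.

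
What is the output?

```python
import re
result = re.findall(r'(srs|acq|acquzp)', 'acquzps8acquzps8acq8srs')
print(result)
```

['acq', 'acq', 'acq', 'srs']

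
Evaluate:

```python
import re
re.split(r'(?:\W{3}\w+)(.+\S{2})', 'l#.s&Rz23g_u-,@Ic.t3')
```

['l#.s&Rz23g_u', '.t3', '']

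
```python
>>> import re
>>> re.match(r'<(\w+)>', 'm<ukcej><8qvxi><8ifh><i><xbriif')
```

None

`match` is anchored at position 0; if the pattern doesn't fit there, it returns None.
Here the pattern fails at index 0, so the call returns None.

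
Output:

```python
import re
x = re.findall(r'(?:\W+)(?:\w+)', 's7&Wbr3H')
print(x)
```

['&Wbr3H']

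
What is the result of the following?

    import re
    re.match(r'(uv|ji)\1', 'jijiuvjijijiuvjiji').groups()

('ji',)

`\1` has to match the exact text group 1 already captured.
With `match`, the pattern is implicitly anchored at the beginning.
The match spans [0:4] → 'jiji'.
Captured: group 1 = 'ji'.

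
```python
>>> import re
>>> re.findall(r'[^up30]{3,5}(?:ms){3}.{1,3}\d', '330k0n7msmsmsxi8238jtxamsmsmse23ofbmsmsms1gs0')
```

['8jtxamsmsmse23', 'ofbmsmsms1gs0']

This matches 3 to 5 of any character except [up30], then the literal 'ms' repeated 3 times; then 1 to 3 of any character, then a digit.
Scanning left to right: at [18:32] → '8jtxamsmsmse23'; at [32:45] → 'ofbmsmsms1gs0'.
`findall` yields the raw match text (2 of them) because the pattern has no groups.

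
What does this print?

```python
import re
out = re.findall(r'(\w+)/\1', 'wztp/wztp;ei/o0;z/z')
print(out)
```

A backreference is literal: `\1` must see the identical characters the first group matched.
Because there's exactly one group, `findall` drops the full match and keeps group 1 from each hit.

['wztp', 'z']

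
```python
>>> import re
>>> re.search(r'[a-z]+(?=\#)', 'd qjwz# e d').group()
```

'qjwz'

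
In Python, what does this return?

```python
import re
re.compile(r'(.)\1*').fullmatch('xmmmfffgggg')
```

None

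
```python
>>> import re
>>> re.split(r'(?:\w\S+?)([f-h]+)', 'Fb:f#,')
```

This matches a word character, then one or more of a non-whitespace character (lazy) (non-capturing group); then one or more of a character in [f-h] (captured).
Matches to split on: at [0:4] → 'Fb:f'.
With a capturing group present, the delimiter's captured portion is kept in the result list.

['', 'f', '#,']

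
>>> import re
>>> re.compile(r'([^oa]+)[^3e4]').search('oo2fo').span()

Pattern: one or more of any character except [oa] (captured); then any character except [3e4].
The match spans [2:5] → '2fo'.

(2, 5)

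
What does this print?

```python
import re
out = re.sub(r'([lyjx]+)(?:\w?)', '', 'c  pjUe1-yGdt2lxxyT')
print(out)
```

c  pe1-dt2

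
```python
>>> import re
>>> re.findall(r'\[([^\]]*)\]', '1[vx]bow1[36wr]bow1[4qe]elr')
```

One capturing group, so `findall` returns just the captured substring from each match — 3 in all.

['vx', '36wr', '4qe']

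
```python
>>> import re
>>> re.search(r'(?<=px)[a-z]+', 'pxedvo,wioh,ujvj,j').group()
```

'edvo'

Lookahead/lookbehind check context without consuming it, so the matched span excludes the asserted characters.
`re.search` tries every starting position until one works.
The match spans [2:6] → 'edvo'.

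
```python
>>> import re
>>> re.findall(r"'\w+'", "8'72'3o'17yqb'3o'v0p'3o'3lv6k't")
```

Since nothing is captured, `findall` lists the 4 matched substrings directly.

["'72'", "'17yqb'", "'v0p'", "'3lv6k'"]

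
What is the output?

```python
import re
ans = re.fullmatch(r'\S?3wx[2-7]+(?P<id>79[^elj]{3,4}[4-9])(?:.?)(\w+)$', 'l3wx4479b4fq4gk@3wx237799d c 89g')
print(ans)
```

None

Pattern: optionally a non-whitespace character, then the literal '3wx', then one or more of a character in [2-7]; then the literal '79', then 3 to 4 of any character except [elj], then a character in [4-9] (captured as 'id'); then optionally any character (non-capturing group); then one or more of a word character (captured); then anchored at the end.
`re.fullmatch` is like wrapping the pattern in `^…$` (in single-line mode).
Here the string isn't matched end-to-end, so the call returns None.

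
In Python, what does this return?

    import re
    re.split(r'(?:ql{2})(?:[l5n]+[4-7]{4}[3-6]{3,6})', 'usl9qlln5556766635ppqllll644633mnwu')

['usl9', 'ppqllll644633mnwu']

The pattern matches the literal 'q', then exactly 2 of a literal 'l' (non-capturing group); then one or more of one of [l5n], then exactly 4 of a character in [4-7], then 3 to 6 of a character in [3-6] (non-capturing group).
Matches to split on: at [4:18] → 'qlln5556766635'.
The string is cut at each match, leaving 2 pieces.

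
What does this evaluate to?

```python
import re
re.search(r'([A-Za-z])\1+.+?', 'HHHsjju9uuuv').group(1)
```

`\1` has to match the exact text group 1 already captured.
Unlike `match`, `search` isn't anchored — it looks for the pattern anywhere in the string.
The match spans [0:4] → 'HHHs'.
Captured: group 1 = 'H'.

'H'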